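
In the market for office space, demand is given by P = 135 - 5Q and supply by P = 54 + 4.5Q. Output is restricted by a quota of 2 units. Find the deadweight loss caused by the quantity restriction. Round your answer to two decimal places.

202.32

Unrestricted equilibrium: Q* = (135 - 54)/(5 + 4.5) = 8.5263.
At Q = 2 the demand price is 135 - 5(2) = 125 and the supply price is 54 + 4.5(2) = 63.
DWL = (1/2)(gap between curves at 2) x (Q* - 2) = (1/2)(62)(6.5263) = 202.3158.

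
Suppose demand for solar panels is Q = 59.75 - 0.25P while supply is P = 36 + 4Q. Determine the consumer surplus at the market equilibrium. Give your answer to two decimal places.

Rewriting demand in inverse form: P = 239 - 4Q.
Set 239 - 4Q = 36 + 4Q, which gives 203 = 8Q, so Q* = 25.375 and P* = 239 - 4(25.375) = 137.5.
Consumer surplus is the triangle under demand above P*: (1/2)(25.375)(239 - 137.5) = (1/2)(25.375)(101.5) = 1287.7812.

1287.78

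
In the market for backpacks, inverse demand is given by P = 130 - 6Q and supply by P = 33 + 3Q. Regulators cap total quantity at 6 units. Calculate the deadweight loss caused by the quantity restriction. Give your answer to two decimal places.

Without the quota, 130 - 6Q = 33 + 3Q gives Q* = 10.7778.
At Q = 6 the demand price is 130 - 6(6) = 94 and the supply price is 33 + 3(6) = 51.
Deadweight loss is the triangle between the curves from 6 to 10.7778: (1/2)(94 - 51)(10.7778 - 6) = 102.7222.

102.72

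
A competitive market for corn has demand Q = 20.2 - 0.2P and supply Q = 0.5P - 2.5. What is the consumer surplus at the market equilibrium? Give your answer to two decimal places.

470.20

Rewriting demand in inverse form: P = 101 - 5Q.
Rewriting supply in inverse form: P = 5 + 2Q.
Setting demand equal to supply, 96 = 7Q, so Q* = 13.7143 and P* = 32.4286.
CS is the area between the demand curve and P* from 0 to Q*: (1/2)(13.7143)(68.5714) = 470.2041.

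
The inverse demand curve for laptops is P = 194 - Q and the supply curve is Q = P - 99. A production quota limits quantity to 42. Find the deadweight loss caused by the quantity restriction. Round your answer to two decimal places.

30.25

Rewriting supply in inverse form: P = 99 + Q.
Unrestricted equilibrium: Q* = (194 - 99)/(1 + 1) = 47.5.
At Q = 42 the demand price is 194 - (42) = 152 and the supply price is 99 + (42) = 141.
Deadweight loss is the triangle between the curves from 42 to 47.5: (1/2)(152 - 141)(47.5 - 42) = 30.25.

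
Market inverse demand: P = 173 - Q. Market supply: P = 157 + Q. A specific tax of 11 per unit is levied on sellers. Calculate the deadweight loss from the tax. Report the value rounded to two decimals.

30.25

Pre-tax equilibrium: 173 - Q = 157 + Q gives Q* = 8, P* = 165.
With the tax, sellers need 11 more per unit: 173 - Q = 157 + Q + 11, so Q_t = 2.5. Buyers pay P_b = 170.5; sellers receive P_s = P_b - 11 = 159.5.
The welfare triangle lost has base Q* - Q_t = 5.5 and height t = 11, so DWL = (1/2)(5.5)(11) = 30.25.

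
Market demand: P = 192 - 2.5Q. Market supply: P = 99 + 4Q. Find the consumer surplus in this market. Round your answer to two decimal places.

255.89

Set 192 - 2.5Q = 99 + 4Q, which gives 93 = 6.5Q, so Q* = 14.3077 and P* = 192 - 2.5(14.3077) = 156.2308.
CS is the area between the demand curve and P* from 0 to Q*: (1/2)(14.3077)(35.7692) = 255.8876.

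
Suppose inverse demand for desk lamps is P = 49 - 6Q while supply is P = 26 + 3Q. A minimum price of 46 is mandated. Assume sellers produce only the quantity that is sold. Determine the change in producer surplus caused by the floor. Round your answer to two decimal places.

-0.17

Without the control, 49 - 6Q = 26 + 3Q so Q* = 2.5556 and P* = 33.6667.
At the floor price 46, quantity demanded is (49 - 46)/6 = 0.5; demand is the short side, so Q = 0.5 trades at P = 46.
PS goes from (1/2)(2.5556)(7.6667) = 9.7963 to 9.625 (computed as (46 - 26)(0.5) - (1/2)(3)(0.5)^2), a change of -0.1713.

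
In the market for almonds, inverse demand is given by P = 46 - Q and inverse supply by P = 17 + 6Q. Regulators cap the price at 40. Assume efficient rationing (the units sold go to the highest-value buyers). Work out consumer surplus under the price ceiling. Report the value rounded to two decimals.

Without the control, 46 - Q = 17 + 6Q so Q* = 4.1429 and P* = 41.8571.
At P = 40, sellers supply (40 - 17)/6 = 3.8333 while buyers want more, so the quantity traded is 3.8333 at price 40.
The demand price at Q = 3.8333 is 42.1667. CS is the trapezoid between demand and 40 over [0, 3.8333]: (1/2)[(46 - 40) + (42.1667 - 40)](3.8333) = 15.6528.

15.65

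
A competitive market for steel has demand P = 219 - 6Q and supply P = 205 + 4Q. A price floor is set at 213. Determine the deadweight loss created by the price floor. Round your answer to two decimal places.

Without the control, 219 - 6Q = 205 + 4Q so Q* = 1.4 and P* = 210.6.
At P = 213, buyers demand (219 - 213)/6 = 1 while sellers would supply more, so the quantity traded is 1 at price 213.
At Q = 1 the demand price is 213 and the supply price is 209. Deadweight loss is the triangle between the curves from 1 to 1.4: (1/2)(213 - 209)(1.4 - 1) = 0.8.

0.80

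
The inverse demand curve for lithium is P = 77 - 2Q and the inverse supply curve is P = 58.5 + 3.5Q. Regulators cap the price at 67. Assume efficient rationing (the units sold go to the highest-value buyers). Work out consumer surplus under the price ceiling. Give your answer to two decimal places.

18.39

Free-market equilibrium: 77 - 2Q = 58.5 + 3.5Q gives Q* = 3.3636, P* = 70.2727.
At the ceiling price 67, quantity supplied is (67 - 58.5)/3.5 = 2.4286; supply is the short side, so Q = 2.4286 trades at P = 67.
The demand price at Q = 2.4286 is 72.1429. CS is the trapezoid between demand and 67 over [0, 2.4286]: (1/2)[(77 - 67) + (72.1429 - 67)](2.4286) = 18.3878.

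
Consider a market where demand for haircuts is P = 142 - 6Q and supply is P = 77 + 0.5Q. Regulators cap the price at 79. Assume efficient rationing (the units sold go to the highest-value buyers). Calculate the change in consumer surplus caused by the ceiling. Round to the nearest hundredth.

-96.00

Free-market equilibrium: 142 - 6Q = 77 + 0.5Q gives Q* = 10, P* = 82.
At P = 79, sellers supply (79 - 77)/0.5 = 4 while buyers want more, so the quantity traded is 4 at price 79.
CS goes from (1/2)(10)(60) = 300 to 204 (computed as (142 - 79)(4) - (1/2)(6)(4)^2), a change of -96.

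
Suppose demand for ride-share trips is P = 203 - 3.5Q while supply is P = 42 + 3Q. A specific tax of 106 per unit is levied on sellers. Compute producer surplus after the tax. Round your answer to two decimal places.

107.40

Pre-tax equilibrium: 203 - 3.5Q = 42 + 3Q gives Q* = 24.7692, P* = 116.3077.
With the tax, sellers need 106 more per unit: 203 - 3.5Q = 42 + 3Q + 106, so Q_t = 8.4615. Buyers pay P_b = 173.3846; sellers receive P_s = P_b - 106 = 67.3846.
PS = (1/2)(Q_t)(P_s - 42) = (1/2)(8.4615)(25.3846) = 107.3964.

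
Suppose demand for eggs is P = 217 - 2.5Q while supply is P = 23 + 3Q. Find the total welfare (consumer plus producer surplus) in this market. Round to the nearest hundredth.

3421.45

Setting demand equal to supply, 194 = 5.5Q, so Q* = 35.2727 and P* = 128.8182.
CS = (1/2)(35.2727)(88.1818) = 1555.2066 and PS = (1/2)(35.2727)(105.8182) = 1866.2479, so total surplus = 3421.4545.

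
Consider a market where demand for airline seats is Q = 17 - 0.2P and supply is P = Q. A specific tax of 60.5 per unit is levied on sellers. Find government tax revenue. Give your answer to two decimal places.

Rewriting demand in inverse form: P = 85 - 5Q.
Pre-tax equilibrium: 85 - 5Q = Q gives Q* = 14.1667, P* = 14.1667.
With the tax, sellers need 60.5 more per unit: 85 - 5Q = Q + 60.5, so Q_t = 4.0833. Buyers pay P_b = 64.5833; sellers receive P_s = P_b - 60.5 = 4.0833.
Revenue is the tax times quantity traded: 60.5 x 4.0833 = 247.0417.

247.04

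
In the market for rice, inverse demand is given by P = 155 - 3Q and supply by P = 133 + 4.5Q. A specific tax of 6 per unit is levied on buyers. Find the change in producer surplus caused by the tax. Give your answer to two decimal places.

-9.12

Pre-tax equilibrium: 155 - 3Q = 133 + 4.5Q gives Q* = 2.9333, P* = 146.2.
A tax on buyers shifts demand down by 6: (155 - 6) - 3Q = 133 + 4.5Q, so Q_t = 2.1333. Buyers pay P_b = 148.6; sellers receive P_s = P_b - 6 = 142.6.
Producers lose the trapezoid between P_s and P* out to Q_t plus the triangle from Q_t to Q*: change in PS = 10.24 - 19.36 = -9.12.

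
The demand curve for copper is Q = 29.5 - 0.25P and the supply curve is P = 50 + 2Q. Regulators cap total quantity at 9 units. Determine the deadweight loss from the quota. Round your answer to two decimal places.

16.33

Rewriting demand in inverse form: P = 118 - 4Q.
Unrestricted equilibrium: Q* = (118 - 50)/(4 + 2) = 11.3333.
At Q = 9 the demand price is 118 - 4(9) = 82 and the supply price is 50 + 2(9) = 68.
Deadweight loss is the triangle between the curves from 9 to 11.3333: (1/2)(82 - 68)(11.3333 - 9) = 16.3333.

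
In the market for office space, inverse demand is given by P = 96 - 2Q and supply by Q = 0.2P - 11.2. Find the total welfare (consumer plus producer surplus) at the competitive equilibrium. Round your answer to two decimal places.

114.29

Rewriting supply in inverse form: P = 56 + 5Q.
Equilibrium: 96 - 2Q = 56 + 5Q, so Q* = 5.7143 and P* = 84.5714.
Total surplus is the full triangle between the curves from 0 to Q*: (1/2)(5.7143)(96 - 56) = 114.2857.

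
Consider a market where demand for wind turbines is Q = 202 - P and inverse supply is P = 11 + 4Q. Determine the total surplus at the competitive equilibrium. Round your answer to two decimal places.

3648.10

Rewriting demand in inverse form: P = 202 - Q.
Set 202 - Q = 11 + 4Q, which gives 191 = 5Q, so Q* = 38.2 and P* = 202 - (38.2) = 163.8.
CS = (1/2)(38.2)(38.2) = 729.62 and PS = (1/2)(38.2)(152.8) = 2918.48, so total surplus = 3648.1.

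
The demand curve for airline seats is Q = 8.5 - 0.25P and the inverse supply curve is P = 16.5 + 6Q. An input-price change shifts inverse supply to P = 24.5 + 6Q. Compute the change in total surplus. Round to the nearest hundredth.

Rewriting demand in inverse form: P = 34 - 4Q.
Initial equilibrium: Q_0 = 1.75, P_0 = 27; CS_0 = (1/2)(1.75)(7) = 6.125, PS_0 = (1/2)(1.75)(10.5) = 9.1875.
New equilibrium: 34 - 4Q = 24.5 + 6Q gives Q_1 = 0.95, P_1 = 30.2; CS_1 = 1.805, PS_1 = 2.7075.
Change in total surplus = (1.805 + 2.7075) - (6.125 + 9.1875) = -10.8.

-10.80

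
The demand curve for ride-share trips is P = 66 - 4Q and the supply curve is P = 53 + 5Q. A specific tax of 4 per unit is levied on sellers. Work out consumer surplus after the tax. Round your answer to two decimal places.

Pre-tax equilibrium: 66 - 4Q = 53 + 5Q gives Q* = 1.4444, P* = 60.2222.
With the tax, sellers need 4 more per unit: 66 - 4Q = 53 + 5Q + 4, so Q_t = 1. Buyers pay P_b = 62; sellers receive P_s = P_b - 4 = 58.
Consumer surplus is the triangle under demand above P_b: (1/2)(1)(66 - 62) = 2.

2.00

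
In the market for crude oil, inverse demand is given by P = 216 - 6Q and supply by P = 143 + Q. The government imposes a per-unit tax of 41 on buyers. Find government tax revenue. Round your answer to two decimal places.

187.43

Without the tax, 216 - 6Q = 143 + Q so Q* = 10.4286 and P* = 153.4286.
A tax on buyers shifts demand down by 41: (216 - 41) - 6Q = 143 + Q, so Q_t = 4.5714. Buyers pay P_b = 188.5714; sellers receive P_s = P_b - 41 = 147.5714.
Revenue is the tax times quantity traded: 41 x 4.5714 = 187.4286.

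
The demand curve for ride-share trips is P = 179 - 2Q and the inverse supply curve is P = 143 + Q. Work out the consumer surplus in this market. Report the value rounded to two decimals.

144.00

Setting demand equal to supply, 36 = 3Q, so Q* = 12 and P* = 155.
The demand choke price is 179, so CS = (1/2)(Q*)(179 - P*) = (1/2)(12)(24) = 144.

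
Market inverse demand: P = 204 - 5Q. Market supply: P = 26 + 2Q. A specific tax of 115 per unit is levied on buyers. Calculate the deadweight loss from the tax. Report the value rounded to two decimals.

Without the tax, 204 - 5Q = 26 + 2Q so Q* = 25.4286 and P* = 76.8571.
With the tax, buyers' net willingness to pay falls by 115: (204 - 115) - 5Q = 26 + 2Q, so Q_t = 9. Buyers pay P_b = 159; sellers receive P_s = P_b - 115 = 44.
The welfare triangle lost has base Q* - Q_t = 16.4286 and height t = 115, so DWL = (1/2)(16.4286)(115) = 944.6429.

944.64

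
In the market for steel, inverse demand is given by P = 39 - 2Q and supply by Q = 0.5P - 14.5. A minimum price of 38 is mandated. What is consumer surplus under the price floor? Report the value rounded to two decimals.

0.25

Rewriting supply in inverse form: P = 29 + 2Q.
Without the control, 39 - 2Q = 29 + 2Q so Q* = 2.5 and P* = 34.
At the floor price 38, quantity demanded is (39 - 38)/2 = 0.5; demand is the short side, so Q = 0.5 trades at P = 38.
CS is the triangle under demand above 38: (1/2)(0.5)(39 - 38) = 0.25.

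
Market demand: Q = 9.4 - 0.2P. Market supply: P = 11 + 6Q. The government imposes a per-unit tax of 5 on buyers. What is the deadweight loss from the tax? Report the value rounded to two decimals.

Rewriting demand in inverse form: P = 47 - 5Q.
Pre-tax equilibrium: 47 - 5Q = 11 + 6Q gives Q* = 3.2727, P* = 30.6364.
A tax on buyers shifts demand down by 5: (47 - 5) - 5Q = 11 + 6Q, so Q_t = 2.8182. Buyers pay P_b = 32.9091; sellers receive P_s = P_b - 5 = 27.9091.
The welfare triangle lost has base Q* - Q_t = 0.4545 and height t = 5, so DWL = (1/2)(0.4545)(5) = 1.1364.

1.14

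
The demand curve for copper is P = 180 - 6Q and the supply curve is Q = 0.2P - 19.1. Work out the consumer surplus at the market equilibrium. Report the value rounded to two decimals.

177.03

Rewriting supply in inverse form: P = 95.5 + 5Q.
Setting demand equal to supply, 84.5 = 11Q, so Q* = 7.6818 and P* = 133.9091.
CS is the area between the demand curve and P* from 0 to Q*: (1/2)(7.6818)(46.0909) = 177.031.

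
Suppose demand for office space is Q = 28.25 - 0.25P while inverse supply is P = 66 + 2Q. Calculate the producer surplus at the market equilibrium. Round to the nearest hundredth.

Rewriting demand in inverse form: P = 113 - 4Q.
Setting demand equal to supply, 47 = 6Q, so Q* = 7.8333 and P* = 81.6667.
PS is the area between P* and the supply curve from 0 to Q*: (1/2)(7.8333)(15.6667) = 61.3611.

61.36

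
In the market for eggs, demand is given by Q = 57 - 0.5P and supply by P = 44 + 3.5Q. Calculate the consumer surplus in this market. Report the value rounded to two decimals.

Rewriting demand in inverse form: P = 114 - 2Q.
Setting demand equal to supply, 70 = 5.5Q, so Q* = 12.7273 and P* = 88.5455.
The demand choke price is 114, so CS = (1/2)(Q*)(114 - P*) = (1/2)(12.7273)(25.4545) = 161.9835.

161.98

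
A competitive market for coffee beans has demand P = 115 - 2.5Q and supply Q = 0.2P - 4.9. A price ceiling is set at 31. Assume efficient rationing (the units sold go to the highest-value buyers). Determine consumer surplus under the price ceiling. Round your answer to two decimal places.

107.09

Rewriting supply in inverse form: P = 24.5 + 5Q.
Free-market equilibrium: 115 - 2.5Q = 24.5 + 5Q gives Q* = 12.0667, P* = 84.8333.
At the ceiling price 31, quantity supplied is (31 - 24.5)/5 = 1.3; supply is the short side, so Q = 1.3 trades at P = 31.
The demand price at Q = 1.3 is 111.75. CS is the trapezoid between demand and 31 over [0, 1.3]: (1/2)[(115 - 31) + (111.75 - 31)](1.3) = 107.0875.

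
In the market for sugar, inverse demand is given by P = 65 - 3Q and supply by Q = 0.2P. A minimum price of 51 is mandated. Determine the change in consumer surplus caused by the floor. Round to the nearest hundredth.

-66.36

Rewriting supply in inverse form: P = 5Q.
Without the control, 65 - 3Q = 5Q so Q* = 8.125 and P* = 40.625.
At P = 51, buyers demand (65 - 51)/3 = 4.6667 while sellers would supply more, so the quantity traded is 4.6667 at price 51.
CS goes from (1/2)(8.125)(24.375) = 99.0234 to 32.6667 (computed as (65 - 51)(4.6667) - (1/2)(3)(4.6667)^2), a change of -66.3568.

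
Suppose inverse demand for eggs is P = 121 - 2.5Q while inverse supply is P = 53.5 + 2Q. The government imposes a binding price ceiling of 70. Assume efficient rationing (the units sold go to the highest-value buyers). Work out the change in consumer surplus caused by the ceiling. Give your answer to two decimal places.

Without the control, 121 - 2.5Q = 53.5 + 2Q so Q* = 15 and P* = 83.5.
At the ceiling price 70, quantity supplied is (70 - 53.5)/2 = 8.25; supply is the short side, so Q = 8.25 trades at P = 70.
CS goes from (1/2)(15)(37.5) = 281.25 to 335.6719 (computed as (121 - 70)(8.25) - (1/2)(2.5)(8.25)^2), a change of 54.4219.

54.42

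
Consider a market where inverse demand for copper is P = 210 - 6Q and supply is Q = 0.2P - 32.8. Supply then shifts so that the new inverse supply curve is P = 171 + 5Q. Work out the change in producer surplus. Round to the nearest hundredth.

Rewriting supply in inverse form: P = 164 + 5Q.
Initial equilibrium: Q_0 = 4.1818, P_0 = 184.9091; CS_0 = (1/2)(4.1818)(25.0909) = 52.4628, PS_0 = (1/2)(4.1818)(20.9091) = 43.719.
New equilibrium: 210 - 6Q = 171 + 5Q gives Q_1 = 3.5455, P_1 = 188.7273; CS_1 = 37.7107, PS_1 = 31.4256.
Change in producer surplus = 31.4256 - 43.719 = -12.2934.

-12.29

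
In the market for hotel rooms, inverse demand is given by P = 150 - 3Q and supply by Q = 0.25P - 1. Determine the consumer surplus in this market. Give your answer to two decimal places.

652.53

Rewriting supply in inverse form: P = 4 + 4Q.
Set 150 - 3Q = 4 + 4Q, which gives 146 = 7Q, so Q* = 20.8571 and P* = 150 - 3(20.8571) = 87.4286.
Consumer surplus is the triangle under demand above P*: (1/2)(20.8571)(150 - 87.4286) = (1/2)(20.8571)(62.5714) = 652.5306.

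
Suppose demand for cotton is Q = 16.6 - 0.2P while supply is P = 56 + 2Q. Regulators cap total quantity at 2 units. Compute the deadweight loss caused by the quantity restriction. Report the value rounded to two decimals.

Rewriting demand in inverse form: P = 83 - 5Q.
Without the quota, 83 - 5Q = 56 + 2Q gives Q* = 3.8571.
At Q = 2 the demand price is 83 - 5(2) = 73 and the supply price is 56 + 2(2) = 60.
Deadweight loss is the triangle between the curves from 2 to 3.8571: (1/2)(73 - 60)(3.8571 - 2) = 12.0714.

12.07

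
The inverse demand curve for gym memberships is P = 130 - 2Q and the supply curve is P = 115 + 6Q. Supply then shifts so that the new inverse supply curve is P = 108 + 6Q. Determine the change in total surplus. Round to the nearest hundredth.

16.19

Initial equilibrium: Q_0 = 1.875, P_0 = 126.25; CS_0 = (1/2)(1.875)(3.75) = 3.5156, PS_0 = (1/2)(1.875)(11.25) = 10.5469.
New equilibrium: 130 - 2Q = 108 + 6Q gives Q_1 = 2.75, P_1 = 124.5; CS_1 = 7.5625, PS_1 = 22.6875.
Change in total surplus = (7.5625 + 22.6875) - (3.5156 + 10.5469) = 16.1875.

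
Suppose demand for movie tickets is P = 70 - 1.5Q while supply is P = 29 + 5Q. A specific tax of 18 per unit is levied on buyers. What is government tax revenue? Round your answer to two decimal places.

63.69

Pre-tax equilibrium: 70 - 1.5Q = 29 + 5Q gives Q* = 6.3077, P* = 60.5385.
With the tax, buyers' net willingness to pay falls by 18: (70 - 18) - 1.5Q = 29 + 5Q, so Q_t = 3.5385. Buyers pay P_b = 64.6923; sellers receive P_s = P_b - 18 = 46.6923.
Revenue is the tax times quantity traded: 18 x 3.5385 = 63.6923.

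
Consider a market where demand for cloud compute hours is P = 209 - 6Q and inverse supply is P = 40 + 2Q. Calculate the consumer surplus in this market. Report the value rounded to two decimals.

1338.80

Setting demand equal to supply, 169 = 8Q, so Q* = 21.125 and P* = 82.25.
Consumer surplus is the triangle under demand above P*: (1/2)(21.125)(209 - 82.25) = (1/2)(21.125)(126.75) = 1338.7969.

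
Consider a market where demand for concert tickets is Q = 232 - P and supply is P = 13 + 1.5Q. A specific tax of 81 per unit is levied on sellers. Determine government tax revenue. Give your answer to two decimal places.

Rewriting demand in inverse form: P = 232 - Q.
Pre-tax equilibrium: 232 - Q = 13 + 1.5Q gives Q* = 87.6, P* = 144.4.
A tax on sellers shifts supply up by 81: 232 - Q = 13 + 1.5Q + 81, so Q_t = 55.2. Buyers pay P_b = 176.8; sellers receive P_s = P_b - 81 = 95.8.
Revenue is the tax times quantity traded: 81 x 55.2 = 4471.2.

4471.20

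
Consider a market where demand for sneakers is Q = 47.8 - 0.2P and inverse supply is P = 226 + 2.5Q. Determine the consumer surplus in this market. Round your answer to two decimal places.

Rewriting demand in inverse form: P = 239 - 5Q.
Equilibrium: 239 - 5Q = 226 + 2.5Q, so Q* = 1.7333 and P* = 230.3333.
Consumer surplus is the triangle under demand above P*: (1/2)(1.7333)(239 - 230.3333) = (1/2)(1.7333)(8.6667) = 7.5111.

7.51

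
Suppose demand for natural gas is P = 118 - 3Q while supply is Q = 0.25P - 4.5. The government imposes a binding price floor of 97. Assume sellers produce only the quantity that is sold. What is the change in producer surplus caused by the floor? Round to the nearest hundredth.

46.84

Rewriting supply in inverse form: P = 18 + 4Q.
Free-market equilibrium: 118 - 3Q = 18 + 4Q gives Q* = 14.2857, P* = 75.1429.
At P = 97, buyers demand (118 - 97)/3 = 7 while sellers would supply more, so the quantity traded is 7 at price 97.
PS goes from (1/2)(14.2857)(57.1429) = 408.1633 to 455 (computed as (97 - 18)(7) - (1/2)(4)(7)^2), a change of 46.8367.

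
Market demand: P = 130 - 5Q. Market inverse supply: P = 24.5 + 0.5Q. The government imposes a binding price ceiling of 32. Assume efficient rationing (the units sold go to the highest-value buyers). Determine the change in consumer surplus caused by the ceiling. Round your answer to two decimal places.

-12.36

Without the control, 130 - 5Q = 24.5 + 0.5Q so Q* = 19.1818 and P* = 34.0909.
At the ceiling price 32, quantity supplied is (32 - 24.5)/0.5 = 15; supply is the short side, so Q = 15 trades at P = 32.
CS goes from (1/2)(19.1818)(95.9091) = 919.8554 to 907.5 (computed as (130 - 32)(15) - (1/2)(5)(15)^2), a change of -12.3554.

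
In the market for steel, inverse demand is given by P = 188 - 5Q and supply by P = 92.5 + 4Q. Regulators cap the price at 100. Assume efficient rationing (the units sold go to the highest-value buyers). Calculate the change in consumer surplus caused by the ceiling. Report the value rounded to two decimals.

-125.28

Free-market equilibrium: 188 - 5Q = 92.5 + 4Q gives Q* = 10.6111, P* = 134.9444.
At P = 100, sellers supply (100 - 92.5)/4 = 1.875 while buyers want more, so the quantity traded is 1.875 at price 100.
CS goes from (1/2)(10.6111)(53.0556) = 281.4892 to 156.2109 (computed as (188 - 100)(1.875) - (1/2)(5)(1.875)^2), a change of -125.2783.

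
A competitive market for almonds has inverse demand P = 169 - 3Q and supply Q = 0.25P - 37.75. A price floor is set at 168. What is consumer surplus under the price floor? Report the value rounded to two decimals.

Rewriting supply in inverse form: P = 151 + 4Q.
Free-market equilibrium: 169 - 3Q = 151 + 4Q gives Q* = 2.5714, P* = 161.2857.
At P = 168, buyers demand (169 - 168)/3 = 0.3333 while sellers would supply more, so the quantity traded is 0.3333 at price 168.
CS is the triangle under demand above 168: (1/2)(0.3333)(169 - 168) = 0.1667.

0.17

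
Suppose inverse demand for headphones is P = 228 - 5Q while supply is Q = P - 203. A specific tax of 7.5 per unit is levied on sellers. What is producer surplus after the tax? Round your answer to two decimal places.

4.25

Rewriting supply in inverse form: P = 203 + Q.
Without the tax, 228 - 5Q = 203 + Q so Q* = 4.1667 and P* = 207.1667.
A tax on sellers shifts supply up by 7.5: 228 - 5Q = 203 + Q + 7.5, so Q_t = 2.9167. Buyers pay P_b = 213.4167; sellers receive P_s = P_b - 7.5 = 205.9167.
PS = (1/2)(Q_t)(P_s - 203) = (1/2)(2.9167)(2.9167) = 4.2535.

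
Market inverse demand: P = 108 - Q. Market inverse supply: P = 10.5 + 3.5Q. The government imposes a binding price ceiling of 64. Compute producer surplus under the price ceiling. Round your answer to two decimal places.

Free-market equilibrium: 108 - Q = 10.5 + 3.5Q gives Q* = 21.6667, P* = 86.3333.
At P = 64, sellers supply (64 - 10.5)/3.5 = 15.2857 while buyers want more, so the quantity traded is 15.2857 at price 64.
PS is the triangle above supply below 64: (1/2)(15.2857)(64 - 10.5) = 408.8929.

408.89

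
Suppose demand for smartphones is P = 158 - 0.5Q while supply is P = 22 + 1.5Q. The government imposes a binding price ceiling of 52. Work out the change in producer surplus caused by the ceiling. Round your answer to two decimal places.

Without the control, 158 - 0.5Q = 22 + 1.5Q so Q* = 68 and P* = 124.
At the ceiling price 52, quantity supplied is (52 - 22)/1.5 = 20; supply is the short side, so Q = 20 trades at P = 52.
PS goes from (1/2)(68)(102) = 3468 to 300 (computed as (52 - 22)(20) - (1/2)(1.5)(20)^2), a change of -3168.

-3168.00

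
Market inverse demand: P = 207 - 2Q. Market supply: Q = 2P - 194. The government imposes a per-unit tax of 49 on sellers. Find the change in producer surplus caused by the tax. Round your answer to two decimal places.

Rewriting supply in inverse form: P = 97 + 0.5Q.
Without the tax, 207 - 2Q = 97 + 0.5Q so Q* = 44 and P* = 119.
A tax on sellers shifts supply up by 49: 207 - 2Q = 97 + 0.5Q + 49, so Q_t = 24.4. Buyers pay P_b = 158.2; sellers receive P_s = P_b - 49 = 109.2.
PS falls from (1/2)(44)(22) = 484 to (1/2)(24.4)(12.2) = 148.84, a change of -335.16.

-335.16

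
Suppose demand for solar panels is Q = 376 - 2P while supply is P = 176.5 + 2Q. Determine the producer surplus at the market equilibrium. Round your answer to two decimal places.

21.16

Rewriting demand in inverse form: P = 188 - 0.5Q.
Set 188 - 0.5Q = 176.5 + 2Q, which gives 11.5 = 2.5Q, so Q* = 4.6 and P* = 188 - 0.5(4.6) = 185.7.
The supply curve's price intercept is 176.5, so PS = (1/2)(Q*)(P* - 176.5) = (1/2)(4.6)(9.2) = 21.16.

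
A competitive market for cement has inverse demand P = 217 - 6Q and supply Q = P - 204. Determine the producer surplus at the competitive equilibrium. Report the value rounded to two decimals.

1.72

Rewriting supply in inverse form: P = 204 + Q.
Setting demand equal to supply, 13 = 7Q, so Q* = 1.8571 and P* = 205.8571.
Producer surplus is the triangle above supply below P*: (1/2)(1.8571)(205.8571 - 204) = (1/2)(1.8571)(1.8571) = 1.7245.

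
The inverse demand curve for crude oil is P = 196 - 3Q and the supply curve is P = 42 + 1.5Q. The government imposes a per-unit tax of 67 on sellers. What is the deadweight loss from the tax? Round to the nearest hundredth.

498.78

Pre-tax equilibrium: 196 - 3Q = 42 + 1.5Q gives Q* = 34.2222, P* = 93.3333.
A tax on sellers shifts supply up by 67: 196 - 3Q = 42 + 1.5Q + 67, so Q_t = 19.3333. Buyers pay P_b = 138; sellers receive P_s = P_b - 67 = 71.
Deadweight loss is the triangle between the curves from Q_t to Q*: (1/2)(34.2222 - 19.3333)(67) = 498.7778.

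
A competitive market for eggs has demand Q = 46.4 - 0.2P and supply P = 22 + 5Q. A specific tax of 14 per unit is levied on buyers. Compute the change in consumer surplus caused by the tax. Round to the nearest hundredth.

-142.10

Rewriting demand in inverse form: P = 232 - 5Q.
Without the tax, 232 - 5Q = 22 + 5Q so Q* = 21 and P* = 127.
With the tax, buyers' net willingness to pay falls by 14: (232 - 14) - 5Q = 22 + 5Q, so Q_t = 19.6. Buyers pay P_b = 134; sellers receive P_s = P_b - 14 = 120.
Consumers lose the trapezoid between P* and P_b out to Q_t plus the triangle from Q_t to Q*: change in CS = 960.4 - 1102.5 = -142.1.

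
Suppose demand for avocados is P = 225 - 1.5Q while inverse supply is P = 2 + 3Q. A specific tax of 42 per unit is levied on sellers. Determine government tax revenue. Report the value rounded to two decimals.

Without the tax, 225 - 1.5Q = 2 + 3Q so Q* = 49.5556 and P* = 150.6667.
With the tax, sellers need 42 more per unit: 225 - 1.5Q = 2 + 3Q + 42, so Q_t = 40.2222. Buyers pay P_b = 164.6667; sellers receive P_s = P_b - 42 = 122.6667.
Tax revenue = t x Q_t = 42 x 40.2222 = 1689.3333.

1689.33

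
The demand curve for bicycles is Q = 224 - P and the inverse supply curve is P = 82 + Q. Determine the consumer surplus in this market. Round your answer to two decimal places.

Rewriting demand in inverse form: P = 224 - Q.
Setting demand equal to supply, 142 = 2Q, so Q* = 71 and P* = 153.
Consumer surplus is the triangle under demand above P*: (1/2)(71)(224 - 153) = (1/2)(71)(71) = 2520.5.

2520.50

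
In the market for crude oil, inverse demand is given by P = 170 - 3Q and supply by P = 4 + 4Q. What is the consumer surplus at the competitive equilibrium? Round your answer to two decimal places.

Set 170 - 3Q = 4 + 4Q, which gives 166 = 7Q, so Q* = 23.7143 and P* = 170 - 3(23.7143) = 98.8571.
Consumer surplus is the triangle under demand above P*: (1/2)(23.7143)(170 - 98.8571) = (1/2)(23.7143)(71.1429) = 843.551.

843.55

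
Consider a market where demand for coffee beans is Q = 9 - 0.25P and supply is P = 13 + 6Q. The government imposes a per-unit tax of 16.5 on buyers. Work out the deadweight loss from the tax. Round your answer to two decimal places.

Rewriting demand in inverse form: P = 36 - 4Q.
Without the tax, 36 - 4Q = 13 + 6Q so Q* = 2.3 and P* = 26.8.
With the tax, buyers' net willingness to pay falls by 16.5: (36 - 16.5) - 4Q = 13 + 6Q, so Q_t = 0.65. Buyers pay P_b = 33.4; sellers receive P_s = P_b - 16.5 = 16.9.
The welfare triangle lost has base Q* - Q_t = 1.65 and height t = 16.5, so DWL = (1/2)(1.65)(16.5) = 13.6125.

13.61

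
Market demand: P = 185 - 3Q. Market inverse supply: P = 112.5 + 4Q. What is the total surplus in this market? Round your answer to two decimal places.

375.45

Setting demand equal to supply, 72.5 = 7Q, so Q* = 10.3571 and P* = 153.9286.
CS = (1/2)(10.3571)(31.0714) = 160.9056 and PS = (1/2)(10.3571)(41.4286) = 214.5408, so total surplus = 375.4464.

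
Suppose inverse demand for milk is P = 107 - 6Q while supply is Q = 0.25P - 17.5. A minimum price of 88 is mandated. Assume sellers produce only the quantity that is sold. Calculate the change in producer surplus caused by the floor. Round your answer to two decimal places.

Rewriting supply in inverse form: P = 70 + 4Q.
Without the control, 107 - 6Q = 70 + 4Q so Q* = 3.7 and P* = 84.8.
At the floor price 88, quantity demanded is (107 - 88)/6 = 3.1667; demand is the short side, so Q = 3.1667 trades at P = 88.
PS goes from (1/2)(3.7)(14.8) = 27.38 to 36.9444 (computed as (88 - 70)(3.1667) - (1/2)(4)(3.1667)^2), a change of 9.5644.

9.56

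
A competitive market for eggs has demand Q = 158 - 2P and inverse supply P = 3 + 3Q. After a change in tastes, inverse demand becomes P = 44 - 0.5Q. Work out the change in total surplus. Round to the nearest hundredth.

-585.00

Rewriting demand in inverse form: P = 79 - 0.5Q.
Initial equilibrium: Q_0 = 21.7143, P_0 = 68.1429; CS_0 = (1/2)(21.7143)(10.8571) = 117.8776, PS_0 = (1/2)(21.7143)(65.1429) = 707.2653.
New equilibrium: 44 - 0.5Q = 3 + 3Q gives Q_1 = 11.7143, P_1 = 38.1429; CS_1 = 34.3061, PS_1 = 205.8367.
Change in total surplus = (34.3061 + 205.8367) - (117.8776 + 707.2653) = -585.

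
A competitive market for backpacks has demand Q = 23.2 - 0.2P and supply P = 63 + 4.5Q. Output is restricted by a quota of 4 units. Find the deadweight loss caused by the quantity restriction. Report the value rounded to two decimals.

11.84

Rewriting demand in inverse form: P = 116 - 5Q.
Without the quota, 116 - 5Q = 63 + 4.5Q gives Q* = 5.5789.
At Q = 4 the demand price is 116 - 5(4) = 96 and the supply price is 63 + 4.5(4) = 81.
DWL = (1/2)(gap between curves at 4) x (Q* - 4) = (1/2)(15)(1.5789) = 11.8421.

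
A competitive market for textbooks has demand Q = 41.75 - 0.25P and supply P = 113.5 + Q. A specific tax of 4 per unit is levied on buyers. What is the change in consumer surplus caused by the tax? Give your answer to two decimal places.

-32.96

Rewriting demand in inverse form: P = 167 - 4Q.
Without the tax, 167 - 4Q = 113.5 + Q so Q* = 10.7 and P* = 124.2.
With the tax, buyers' net willingness to pay falls by 4: (167 - 4) - 4Q = 113.5 + Q, so Q_t = 9.9. Buyers pay P_b = 127.4; sellers receive P_s = P_b - 4 = 123.4.
Consumers lose the trapezoid between P* and P_b out to Q_t plus the triangle from Q_t to Q*: change in CS = 196.02 - 228.98 = -32.96.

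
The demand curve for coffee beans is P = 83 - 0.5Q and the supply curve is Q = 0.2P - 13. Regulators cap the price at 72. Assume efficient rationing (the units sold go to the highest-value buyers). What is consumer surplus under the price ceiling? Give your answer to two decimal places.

Rewriting supply in inverse form: P = 65 + 5Q.
Free-market equilibrium: 83 - 0.5Q = 65 + 5Q gives Q* = 3.2727, P* = 81.3636.
At the ceiling price 72, quantity supplied is (72 - 65)/5 = 1.4; supply is the short side, so Q = 1.4 trades at P = 72.
The demand price at Q = 1.4 is 82.3. CS is the trapezoid between demand and 72 over [0, 1.4]: (1/2)[(83 - 72) + (82.3 - 72)](1.4) = 14.91.

14.91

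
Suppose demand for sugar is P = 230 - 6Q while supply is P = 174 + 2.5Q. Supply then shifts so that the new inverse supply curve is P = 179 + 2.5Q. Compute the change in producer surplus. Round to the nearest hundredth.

Initial equilibrium: Q_0 = 6.5882, P_0 = 190.4706; CS_0 = (1/2)(6.5882)(39.5294) = 130.2145, PS_0 = (1/2)(6.5882)(16.4706) = 54.2561.
New equilibrium: 230 - 6Q = 179 + 2.5Q gives Q_1 = 6, P_1 = 194; CS_1 = 108, PS_1 = 45.
Change in producer surplus = 45 - 54.2561 = -9.2561.

-9.26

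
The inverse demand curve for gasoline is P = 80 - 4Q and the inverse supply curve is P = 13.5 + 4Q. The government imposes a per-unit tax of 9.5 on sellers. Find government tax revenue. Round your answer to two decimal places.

67.69

Without the tax, 80 - 4Q = 13.5 + 4Q so Q* = 8.3125 and P* = 46.75.
A tax on sellers shifts supply up by 9.5: 80 - 4Q = 13.5 + 4Q + 9.5, so Q_t = 7.125. Buyers pay P_b = 51.5; sellers receive P_s = P_b - 9.5 = 42.
Tax revenue = t x Q_t = 9.5 x 7.125 = 67.6875.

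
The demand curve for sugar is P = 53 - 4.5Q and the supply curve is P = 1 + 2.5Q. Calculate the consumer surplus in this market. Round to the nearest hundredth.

Setting demand equal to supply, 52 = 7Q, so Q* = 7.4286 and P* = 19.5714.
CS is the area between the demand curve and P* from 0 to Q*: (1/2)(7.4286)(33.4286) = 124.1633.

124.16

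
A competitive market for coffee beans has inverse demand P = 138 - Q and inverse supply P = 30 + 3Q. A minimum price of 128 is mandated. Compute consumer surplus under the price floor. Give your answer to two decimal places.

Free-market equilibrium: 138 - Q = 30 + 3Q gives Q* = 27, P* = 111.
At the floor price 128, quantity demanded is (138 - 128)/1 = 10; demand is the short side, so Q = 10 trades at P = 128.
CS is the triangle under demand above 128: (1/2)(10)(138 - 128) = 50.

50.00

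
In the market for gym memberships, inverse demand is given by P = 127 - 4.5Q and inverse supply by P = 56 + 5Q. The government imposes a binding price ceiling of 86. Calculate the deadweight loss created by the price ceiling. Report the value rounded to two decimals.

10.32

Without the control, 127 - 4.5Q = 56 + 5Q so Q* = 7.4737 and P* = 93.3684.
At the ceiling price 86, quantity supplied is (86 - 56)/5 = 6; supply is the short side, so Q = 6 trades at P = 86.
The lost-trades triangle has base Q* - 6 = 1.4737 and height equal to the gap between the curves at Q = 6, which is 100 - 86 = 14. DWL = (1/2)(1.4737)(14) = 10.3158.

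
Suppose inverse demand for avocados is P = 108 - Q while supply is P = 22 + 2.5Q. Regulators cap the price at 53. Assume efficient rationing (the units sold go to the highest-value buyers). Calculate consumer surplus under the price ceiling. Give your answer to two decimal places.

Without the control, 108 - Q = 22 + 2.5Q so Q* = 24.5714 and P* = 83.4286.
At P = 53, sellers supply (53 - 22)/2.5 = 12.4 while buyers want more, so the quantity traded is 12.4 at price 53.
The demand price at Q = 12.4 is 95.6. CS is the trapezoid between demand and 53 over [0, 12.4]: (1/2)[(108 - 53) + (95.6 - 53)](12.4) = 605.12.

605.12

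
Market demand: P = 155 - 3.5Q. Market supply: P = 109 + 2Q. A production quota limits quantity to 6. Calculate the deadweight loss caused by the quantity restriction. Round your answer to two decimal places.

Unrestricted equilibrium: Q* = (155 - 109)/(3.5 + 2) = 8.3636.
At Q = 6 the demand price is 155 - 3.5(6) = 134 and the supply price is 109 + 2(6) = 121.
Deadweight loss is the triangle between the curves from 6 to 8.3636: (1/2)(134 - 121)(8.3636 - 6) = 15.3636.

15.36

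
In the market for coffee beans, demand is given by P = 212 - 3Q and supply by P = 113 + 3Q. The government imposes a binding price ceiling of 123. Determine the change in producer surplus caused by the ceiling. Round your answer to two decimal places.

Free-market equilibrium: 212 - 3Q = 113 + 3Q gives Q* = 16.5, P* = 162.5.
At the ceiling price 123, quantity supplied is (123 - 113)/3 = 3.3333; supply is the short side, so Q = 3.3333 trades at P = 123.
PS goes from (1/2)(16.5)(49.5) = 408.375 to 16.6667 (computed as (123 - 113)(3.3333) - (1/2)(3)(3.3333)^2), a change of -391.7083.

-391.71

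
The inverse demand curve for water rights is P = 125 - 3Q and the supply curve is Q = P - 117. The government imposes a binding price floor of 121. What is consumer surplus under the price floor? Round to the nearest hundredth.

Rewriting supply in inverse form: P = 117 + Q.
Free-market equilibrium: 125 - 3Q = 117 + Q gives Q* = 2, P* = 119.
At P = 121, buyers demand (125 - 121)/3 = 1.3333 while sellers would supply more, so the quantity traded is 1.3333 at price 121.
CS is the triangle under demand above 121: (1/2)(1.3333)(125 - 121) = 2.6667.

2.67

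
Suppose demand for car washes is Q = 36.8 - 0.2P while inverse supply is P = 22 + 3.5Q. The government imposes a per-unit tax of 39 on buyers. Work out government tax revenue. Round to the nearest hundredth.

564.35

Rewriting demand in inverse form: P = 184 - 5Q.
Pre-tax equilibrium: 184 - 5Q = 22 + 3.5Q gives Q* = 19.0588, P* = 88.7059.
With the tax, buyers' net willingness to pay falls by 39: (184 - 39) - 5Q = 22 + 3.5Q, so Q_t = 14.4706. Buyers pay P_b = 111.6471; sellers receive P_s = P_b - 39 = 72.6471.
Tax revenue = t x Q_t = 39 x 14.4706 = 564.3529.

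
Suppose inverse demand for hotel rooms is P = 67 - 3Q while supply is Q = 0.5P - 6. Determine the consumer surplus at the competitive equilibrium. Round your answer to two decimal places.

Rewriting supply in inverse form: P = 12 + 2Q.
Setting demand equal to supply, 55 = 5Q, so Q* = 11 and P* = 34.
CS is the area between the demand curve and P* from 0 to Q*: (1/2)(11)(33) = 181.5.

181.50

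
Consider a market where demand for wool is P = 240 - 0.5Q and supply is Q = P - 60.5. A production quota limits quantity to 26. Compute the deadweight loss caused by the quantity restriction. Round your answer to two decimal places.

6580.08

Rewriting supply in inverse form: P = 60.5 + Q.
Unrestricted equilibrium: Q* = (240 - 60.5)/(0.5 + 1) = 119.6667.
At Q = 26 the demand price is 240 - 0.5(26) = 227 and the supply price is 60.5 + (26) = 86.5.
Deadweight loss is the triangle between the curves from 26 to 119.6667: (1/2)(227 - 86.5)(119.6667 - 26) = 6580.0833.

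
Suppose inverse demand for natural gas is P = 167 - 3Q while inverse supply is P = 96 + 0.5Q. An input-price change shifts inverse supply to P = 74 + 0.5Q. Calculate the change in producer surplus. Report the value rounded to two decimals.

73.63

Initial equilibrium: Q_0 = 20.2857, P_0 = 106.1429; CS_0 = (1/2)(20.2857)(60.8571) = 617.2653, PS_0 = (1/2)(20.2857)(10.1429) = 102.8776.
New equilibrium: 167 - 3Q = 74 + 0.5Q gives Q_1 = 26.5714, P_1 = 87.2857; CS_1 = 1059.0612, PS_1 = 176.5102.
Change in producer surplus = 176.5102 - 102.8776 = 73.6327.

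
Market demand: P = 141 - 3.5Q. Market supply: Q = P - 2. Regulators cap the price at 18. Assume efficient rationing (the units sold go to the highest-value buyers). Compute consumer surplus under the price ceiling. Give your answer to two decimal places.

1520.00

Rewriting supply in inverse form: P = 2 + Q.
Free-market equilibrium: 141 - 3.5Q = 2 + Q gives Q* = 30.8889, P* = 32.8889.
At P = 18, sellers supply (18 - 2)/1 = 16 while buyers want more, so the quantity traded is 16 at price 18.
The demand price at Q = 16 is 85. CS is the trapezoid between demand and 18 over [0, 16]: (1/2)[(141 - 18) + (85 - 18)](16) = 1520.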